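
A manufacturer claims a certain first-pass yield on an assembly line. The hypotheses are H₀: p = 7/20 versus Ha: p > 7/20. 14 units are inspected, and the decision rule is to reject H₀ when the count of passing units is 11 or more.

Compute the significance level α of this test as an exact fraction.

906230596911073/819200000000000000

Under H₀, X ~ Binomial(14, 7/20), and α = P(X ≥ 11).
Summing C(14,j)(7/20)^j(13/20)^{14−j} for j = 11,…,14 gives 906230596911073/819200000000000000.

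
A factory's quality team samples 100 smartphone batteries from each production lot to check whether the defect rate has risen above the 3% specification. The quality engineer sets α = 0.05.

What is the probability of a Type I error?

The significance level α is, by definition, the probability of a Type I error — P(reject H₀ | H₀ true).

0.05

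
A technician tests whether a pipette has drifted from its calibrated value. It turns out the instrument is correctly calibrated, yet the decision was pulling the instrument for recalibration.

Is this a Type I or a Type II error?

The null hypothesis here is that the instrument is correctly calibrated.
'Pulling the instrument for recalibration' corresponds to rejecting H₀.
H₀ was rejected but H₀ is true — a Type I error (false positive).

Type I error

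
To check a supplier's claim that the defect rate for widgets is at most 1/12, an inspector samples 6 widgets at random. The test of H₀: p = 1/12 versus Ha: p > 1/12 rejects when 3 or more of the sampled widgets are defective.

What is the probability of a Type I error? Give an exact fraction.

14251/1492992

The significance level is the probability, assuming p = 1/12, of seeing 3 or more defectives in 6 draws.
Via the complement, α = 1 − Σ_{j=0}^{2} C(6,j)(1/12)^j(11/12)^{6-j} = 14251/1492992.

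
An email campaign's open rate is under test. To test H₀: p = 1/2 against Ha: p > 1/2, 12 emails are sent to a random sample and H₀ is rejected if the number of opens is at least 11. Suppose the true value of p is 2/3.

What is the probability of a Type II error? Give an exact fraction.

502769/531441

Under the alternative p = 2/3, S ~ Binomial(12, 2/3); β is the probability the test does not reject, P(S < 11).
Equivalently, β = 1 − P(S ≥ 11) = 502769/531441.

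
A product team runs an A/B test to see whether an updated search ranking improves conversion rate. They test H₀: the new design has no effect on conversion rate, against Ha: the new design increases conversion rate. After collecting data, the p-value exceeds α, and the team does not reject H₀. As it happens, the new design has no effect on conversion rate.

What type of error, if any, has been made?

No error — this is a correct decision.

The test retained a true H₀ — the decision matches the true state.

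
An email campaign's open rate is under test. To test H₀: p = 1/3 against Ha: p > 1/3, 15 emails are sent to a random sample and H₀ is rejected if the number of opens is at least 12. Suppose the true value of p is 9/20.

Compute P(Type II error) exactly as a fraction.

β = P(fail to reject H₀ | Ha true) = P(X ≤ 11 | p = 9/20), X ~ Binomial(15, 9/20).
Summing C(15,j)·(9/20)^j·(11/20)^{15-j} for j = 0..11 gives 8140171073330835209/8192000000000000000.

8140171073330835209/8192000000000000000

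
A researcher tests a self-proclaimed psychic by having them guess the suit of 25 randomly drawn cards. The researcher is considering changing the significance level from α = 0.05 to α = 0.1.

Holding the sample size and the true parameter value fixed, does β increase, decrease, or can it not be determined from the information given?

A larger α widens the rejection region, so when the alternative is true more outcomes lead to rejection — failing to reject becomes less likely.

It decreases.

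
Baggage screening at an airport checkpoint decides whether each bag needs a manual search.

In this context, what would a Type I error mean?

With the conventional null hypothesis that the bag contains no prohibited items:
A Type I error is rejecting H₀ when H₀ is true.
Here that means flagging the bag for a manual search when actually the bag contains no prohibited items.

A Type I error would mean concluding that the bag contains a prohibited item when in fact the bag contains no prohibited items.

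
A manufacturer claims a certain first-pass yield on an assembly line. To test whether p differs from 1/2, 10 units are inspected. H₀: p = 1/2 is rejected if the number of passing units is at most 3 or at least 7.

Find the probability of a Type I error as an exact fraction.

Under H₀, Y ~ Binomial(10, 1/2); α is the probability of landing in either tail, P(Y ≤ 3) + P(Y ≥ 7).
Each tail has probability (1 + 10 + 45 + 120)/1024; doubling gives α = 352/1024 = 11/32.

11/32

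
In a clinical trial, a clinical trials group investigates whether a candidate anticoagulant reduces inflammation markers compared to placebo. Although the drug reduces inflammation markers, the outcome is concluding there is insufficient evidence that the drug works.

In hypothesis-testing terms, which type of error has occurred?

The null hypothesis here is that the drug has no effect on inflammation markers.
'Concluding there is insufficient evidence that the drug works' corresponds to failing to reject H₀.
H₀ was not rejected but H₀ is false — a Type II error (false negative).

Type II error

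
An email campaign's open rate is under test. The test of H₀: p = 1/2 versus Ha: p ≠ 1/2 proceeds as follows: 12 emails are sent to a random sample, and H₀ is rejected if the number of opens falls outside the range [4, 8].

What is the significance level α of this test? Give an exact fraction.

299/2048

α = P(K ≤ 3 or K ≥ 9 | p = 1/2), K ~ Binomial(12, 1/2).
The two tails are symmetric, so α = 2·(1 + 12 + 66 + 220)/2^12 = 598/4096 = 299/2048.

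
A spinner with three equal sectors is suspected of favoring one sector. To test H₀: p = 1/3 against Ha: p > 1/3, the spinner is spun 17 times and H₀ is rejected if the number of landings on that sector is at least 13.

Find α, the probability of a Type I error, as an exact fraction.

Under H₀, X ~ Binomial(17, 1/3), and α = P(X ≥ 13).
Adding the binomial terms for j = 13 through 17 with p = 1/3 yields 44099/129140163.

44099/129140163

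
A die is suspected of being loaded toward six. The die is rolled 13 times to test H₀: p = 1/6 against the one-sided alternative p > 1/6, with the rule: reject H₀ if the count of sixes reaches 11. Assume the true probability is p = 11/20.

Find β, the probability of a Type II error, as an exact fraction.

39857841016429707/40960000000000000

Under the alternative p = 11/20, S ~ Binomial(13, 11/20); β is the probability the test does not reject, P(S < 11).
Summing C(13,j)·(11/20)^j·(9/20)^{13-j} for j = 0..10 gives 39857841016429707/40960000000000000.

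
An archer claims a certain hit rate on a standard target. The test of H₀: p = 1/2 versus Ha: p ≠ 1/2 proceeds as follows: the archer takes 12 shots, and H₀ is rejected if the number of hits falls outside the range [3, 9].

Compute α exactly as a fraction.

79/2048

The significance level is the null-hypothesis probability of the rejection region {≤2} ∪ {≥10}.
The two tails are symmetric, so α = 2·(1 + 12 + 66)/2^12 = 158/4096 = 79/2048.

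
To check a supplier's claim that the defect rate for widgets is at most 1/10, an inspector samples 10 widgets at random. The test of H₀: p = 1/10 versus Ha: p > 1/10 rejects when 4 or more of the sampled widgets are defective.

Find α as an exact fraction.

The significance level is the probability, assuming p = 1/10, of seeing 4 or more defectives in 10 draws.
α = 1 − P(X ≤ 3) = 1 − 617003001/625000000 = 7996999/625000000.

7996999/625000000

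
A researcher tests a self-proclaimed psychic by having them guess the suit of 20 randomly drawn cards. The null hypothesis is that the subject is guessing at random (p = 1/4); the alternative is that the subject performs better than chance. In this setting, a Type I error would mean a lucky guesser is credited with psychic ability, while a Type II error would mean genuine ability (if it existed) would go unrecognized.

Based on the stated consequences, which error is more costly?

The Type I consequence (a lucky guesser is credited with psychic ability) is more severe than the Type II consequence (genuine ability (if it existed) would go unrecognized).

Type I error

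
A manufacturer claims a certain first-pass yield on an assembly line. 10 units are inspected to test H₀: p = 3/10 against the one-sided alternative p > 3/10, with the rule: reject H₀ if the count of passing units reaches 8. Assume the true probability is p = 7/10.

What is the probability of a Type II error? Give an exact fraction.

771521517/1250000000

A Type II error is failing to reject when Ha holds: with p = 7/10, β = P(S ≤ 7).
Summing C(10,j)·(7/10)^j·(3/10)^{10-j} for j = 0..7 gives 771521517/1250000000.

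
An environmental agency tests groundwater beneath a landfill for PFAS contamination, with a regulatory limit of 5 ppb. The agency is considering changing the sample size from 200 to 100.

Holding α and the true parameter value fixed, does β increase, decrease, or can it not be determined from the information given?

It increases.

With less data the test statistic is noisier; under Ha, more outcomes land inside the acceptance region.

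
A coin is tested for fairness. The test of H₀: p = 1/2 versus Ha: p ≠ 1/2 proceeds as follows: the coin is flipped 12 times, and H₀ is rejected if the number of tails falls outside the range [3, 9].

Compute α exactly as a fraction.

79/2048

α = P(S ≤ 2 or S ≥ 10 | p = 1/2), S ~ Binomial(12, 1/2).
Each tail has probability (1 + 12 + 66)/4096; doubling gives α = 158/4096 = 79/2048.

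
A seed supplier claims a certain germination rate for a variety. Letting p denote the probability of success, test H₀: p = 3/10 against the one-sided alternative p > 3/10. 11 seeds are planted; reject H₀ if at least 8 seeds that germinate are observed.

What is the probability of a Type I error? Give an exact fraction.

2145447/500000000

α = P(reject H₀ | H₀ true) = P(X ≥ 8 | p = 3/10), with X ~ Binomial(11, 3/10).
P(X ≥ 8) = Σ_{j=8}^{11} C(11,j)·(3/10)^j·(7/10)^{11-j} = 2145447/500000000.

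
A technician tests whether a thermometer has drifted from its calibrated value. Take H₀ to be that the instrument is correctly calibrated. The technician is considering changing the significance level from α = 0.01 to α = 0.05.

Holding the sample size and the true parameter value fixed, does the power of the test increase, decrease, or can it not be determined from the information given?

With a larger α the critical value moves toward the center, so more of the Ha sampling distribution lies in the rejection region.
Since power = 1 − β and β decreases, power increases.

It increases.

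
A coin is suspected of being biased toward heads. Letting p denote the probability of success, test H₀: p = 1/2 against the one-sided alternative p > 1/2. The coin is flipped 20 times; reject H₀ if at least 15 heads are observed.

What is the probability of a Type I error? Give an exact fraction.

5425/262144

α = P(reject H₀ | H₀ true) = P(S ≥ 15 | p = 1/2), with S ~ Binomial(20, 1/2).
Summing the upper tail: (15504 + 4845 + 1140 + 190 + 20 + 1) / 2^20 = 21700/1048576 = 5425/262144.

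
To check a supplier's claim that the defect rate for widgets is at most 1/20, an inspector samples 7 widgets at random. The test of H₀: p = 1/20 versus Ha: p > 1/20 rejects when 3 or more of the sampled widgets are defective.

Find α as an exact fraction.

α = P(reject H₀ | H₀ true) = P(S ≥ 3 | p = 1/20), S ~ Binomial(7, 1/20).
Computing the lower-tail complement: 1 − 255038197/256000000 = 961803/256000000.

961803/256000000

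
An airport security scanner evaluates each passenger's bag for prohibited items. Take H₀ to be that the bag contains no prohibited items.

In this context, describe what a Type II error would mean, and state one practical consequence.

A Type II error is failing to reject H₀ when H₀ is false.
Here that means letting the bag through when actually the bag contains a prohibited item.

A Type II error would mean concluding that the bag contains no prohibited items (or at least failing to establish that the bag contains a prohibited item) when in fact the bag contains a prohibited item. Consequence: a prohibited item passes through security undetected.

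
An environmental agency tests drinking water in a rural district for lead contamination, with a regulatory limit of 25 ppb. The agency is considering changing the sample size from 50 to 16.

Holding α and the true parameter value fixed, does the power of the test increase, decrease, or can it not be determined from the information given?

It decreases.

A smaller sample increases the standard error, so the sampling distributions under H₀ and Ha overlap more.
Since power = 1 − β and β increases, power decreases.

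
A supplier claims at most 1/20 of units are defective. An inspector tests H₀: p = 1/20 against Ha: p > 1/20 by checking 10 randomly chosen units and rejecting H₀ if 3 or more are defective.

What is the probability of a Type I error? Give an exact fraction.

The significance level is the probability, assuming p = 1/20, of seeing 3 or more defectives in 10 draws.
Via the complement, α = 1 − Σ_{j=0}^{2} C(10,j)(1/20)^j(19/20)^{10-j} = 29449106891/2560000000000.

29449106891/2560000000000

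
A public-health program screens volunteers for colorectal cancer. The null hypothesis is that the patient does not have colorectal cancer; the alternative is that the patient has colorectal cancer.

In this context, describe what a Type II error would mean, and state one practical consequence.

A Type II error would mean concluding that the patient does not have colorectal cancer (or at least failing to establish that the patient has colorectal cancer) when in fact the patient has colorectal cancer. Consequence: a patient with colorectal cancer is told they are healthy and receives no treatment.

A Type II error is failing to reject H₀ when H₀ is false.
Here that means clearing the patient as negative when actually the patient has colorectal cancer.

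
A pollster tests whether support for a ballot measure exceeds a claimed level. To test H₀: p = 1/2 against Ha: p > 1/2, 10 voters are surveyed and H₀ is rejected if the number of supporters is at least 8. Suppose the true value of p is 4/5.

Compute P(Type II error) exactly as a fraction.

Under the alternative p = 4/5, S ~ Binomial(10, 4/5); β is the probability the test does not reject, P(S < 8).
Equivalently, β = 1 − P(S ≥ 8) = 3146489/9765625.

3146489/9765625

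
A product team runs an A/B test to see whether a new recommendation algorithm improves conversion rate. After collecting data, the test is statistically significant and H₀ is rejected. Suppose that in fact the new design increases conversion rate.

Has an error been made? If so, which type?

No error (correct decision).

The conventional null hypothesis here is that the new design has no effect on conversion rate.
The test rejected a false H₀ — the decision matches the true state.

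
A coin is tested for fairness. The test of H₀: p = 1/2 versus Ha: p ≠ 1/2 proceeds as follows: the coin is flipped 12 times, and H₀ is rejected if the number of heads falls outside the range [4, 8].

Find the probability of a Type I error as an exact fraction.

299/2048

The significance level is the null-hypothesis probability of the rejection region {≤3} ∪ {≥9}.
Each tail has probability (1 + 12 + 66 + 220)/4096; doubling gives α = 598/4096 = 299/2048.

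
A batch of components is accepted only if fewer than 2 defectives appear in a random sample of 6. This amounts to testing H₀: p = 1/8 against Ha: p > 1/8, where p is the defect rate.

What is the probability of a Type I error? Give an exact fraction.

43653/262144

Under H₀, Y ~ Binomial(6, 1/8); the Type I error rate is P(Y ≥ 2).
Via the complement, α = 1 − Σ_{j=0}^{1} C(6,j)(1/8)^j(7/8)^{6-j} = 43653/262144.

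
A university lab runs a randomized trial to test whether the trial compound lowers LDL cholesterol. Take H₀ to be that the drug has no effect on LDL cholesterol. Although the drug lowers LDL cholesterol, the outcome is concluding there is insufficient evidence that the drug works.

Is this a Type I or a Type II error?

'Concluding there is insufficient evidence that the drug works' corresponds to failing to reject H₀.
H₀ was not rejected but H₀ is false — a Type II error (false negative).

Type II error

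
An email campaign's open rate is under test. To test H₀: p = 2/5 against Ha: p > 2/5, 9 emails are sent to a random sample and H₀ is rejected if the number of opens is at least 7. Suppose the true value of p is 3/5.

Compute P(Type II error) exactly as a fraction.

Under the alternative p = 3/5, Y ~ Binomial(9, 3/5); β is the probability the test does not reject, P(Y < 7).
Equivalently, β = 1 − P(Y ≥ 7) = 1500416/1953125.

1500416/1953125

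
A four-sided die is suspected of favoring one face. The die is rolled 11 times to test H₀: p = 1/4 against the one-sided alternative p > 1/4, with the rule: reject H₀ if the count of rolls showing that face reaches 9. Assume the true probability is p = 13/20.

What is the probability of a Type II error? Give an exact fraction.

32762721984671/40960000000000

β = P(fail to reject H₀ | Ha true) = P(X ≤ 8 | p = 13/20), X ~ Binomial(11, 13/20).
Adding the binomial probabilities P(X=0)+…+P(X=8) at p = 13/20 gives 32762721984671/40960000000000.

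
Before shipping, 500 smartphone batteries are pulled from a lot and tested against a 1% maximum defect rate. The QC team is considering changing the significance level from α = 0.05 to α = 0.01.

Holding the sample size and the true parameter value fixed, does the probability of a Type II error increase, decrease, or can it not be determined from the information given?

It increases.

Tightening α shrinks the rejection region. When Ha holds, fewer sample outcomes clear the stricter threshold, so more fall in the acceptance region.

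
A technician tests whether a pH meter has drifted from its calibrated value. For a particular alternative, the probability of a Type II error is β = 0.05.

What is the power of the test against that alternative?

Power = 1 − β = 1 − 0.05 = 0.95.

0.95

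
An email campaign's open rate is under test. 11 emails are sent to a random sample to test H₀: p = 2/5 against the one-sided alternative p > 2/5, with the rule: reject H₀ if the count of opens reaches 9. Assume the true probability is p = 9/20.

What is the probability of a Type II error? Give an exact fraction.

8070737386943/8192000000000

Under the alternative p = 9/20, X ~ Binomial(11, 9/20); β is the probability the test does not reject, P(X < 9).
Adding the binomial probabilities P(X=0)+…+P(X=8) at p = 9/20 gives 8070737386943/8192000000000.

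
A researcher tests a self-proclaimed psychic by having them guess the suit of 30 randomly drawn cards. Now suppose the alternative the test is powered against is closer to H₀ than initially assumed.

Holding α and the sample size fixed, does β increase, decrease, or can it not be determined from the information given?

A smaller true effect puts the Ha sampling distribution closer to H₀, so more of it falls in the non-rejection region.

It increases.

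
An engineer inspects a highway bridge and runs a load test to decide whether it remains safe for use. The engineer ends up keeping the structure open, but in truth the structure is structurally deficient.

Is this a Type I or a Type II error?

Type II error

The null hypothesis here is that the structure meets the required load capacity (safe).
'Keeping the structure open' corresponds to failing to reject H₀.
H₀ was not rejected but H₀ is false — a Type II error (false negative).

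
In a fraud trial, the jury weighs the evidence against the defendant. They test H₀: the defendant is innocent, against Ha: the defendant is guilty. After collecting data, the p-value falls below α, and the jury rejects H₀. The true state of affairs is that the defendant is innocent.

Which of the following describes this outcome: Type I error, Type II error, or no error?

Type I error

H₀ was rejected, but H₀ is actually true.
Rejecting a true null hypothesis is a Type I error (false positive).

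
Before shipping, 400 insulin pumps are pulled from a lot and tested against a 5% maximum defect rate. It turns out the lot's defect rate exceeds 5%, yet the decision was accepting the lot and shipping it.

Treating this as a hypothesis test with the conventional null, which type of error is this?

Type II error

The null hypothesis here is that the lot's defect rate is 5% (within specification).
'Accepting the lot and shipping it' corresponds to failing to reject H₀.
H₀ was not rejected but H₀ is false — a Type II error (false negative).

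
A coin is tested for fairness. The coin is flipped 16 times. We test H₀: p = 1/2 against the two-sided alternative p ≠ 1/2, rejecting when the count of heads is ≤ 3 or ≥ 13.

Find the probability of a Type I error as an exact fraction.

697/32768

α = P(X ≤ 3 or X ≥ 13 | p = 1/2), X ~ Binomial(16, 1/2).
By symmetry, α = 2·P(X ≤ 3) = 2·(1 + 16 + 120 + 560)/65536 = 1394/65536 = 697/32768.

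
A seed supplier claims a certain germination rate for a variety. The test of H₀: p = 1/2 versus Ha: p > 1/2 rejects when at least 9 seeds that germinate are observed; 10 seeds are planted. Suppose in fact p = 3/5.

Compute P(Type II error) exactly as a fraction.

A Type II error is failing to reject when Ha holds: with p = 3/5, β = P(K ≤ 8).
Equivalently, β = 1 − P(K ≥ 9) = 9312916/9765625.

9312916/9765625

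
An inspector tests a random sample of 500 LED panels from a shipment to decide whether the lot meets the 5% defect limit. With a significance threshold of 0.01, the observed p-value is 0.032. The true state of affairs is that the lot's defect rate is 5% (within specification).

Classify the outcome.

No error — this is a correct decision.

The conventional null hypothesis is that the lot's defect rate is 5% (within specification).
Since p = 0.032 ≥ α = 0.01, H₀ is not rejected.
H₀ is true (actually the lot's defect rate is 5% (within specification)).
The decision matches the true state — no error.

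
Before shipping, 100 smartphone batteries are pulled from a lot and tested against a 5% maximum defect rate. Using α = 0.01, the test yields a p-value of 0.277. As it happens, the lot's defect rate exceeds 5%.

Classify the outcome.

Type II error

The conventional null hypothesis is that the lot's defect rate is 5% (within specification).
Since p = 0.277 ≥ α = 0.01, H₀ is not rejected.
H₀ is false (actually the lot's defect rate exceeds 5%).
Failing to reject a false H₀ is a Type II error.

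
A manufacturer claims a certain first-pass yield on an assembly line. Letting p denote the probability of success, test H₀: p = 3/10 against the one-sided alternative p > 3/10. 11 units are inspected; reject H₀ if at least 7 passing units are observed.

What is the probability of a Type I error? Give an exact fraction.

216191511/10000000000

Under H₀, S ~ Binomial(11, 3/10), and α = P(S ≥ 7).
P(S ≥ 7) = Σ_{j=7}^{11} C(11,j)·(3/10)^j·(7/10)^{11-j} = 216191511/10000000000.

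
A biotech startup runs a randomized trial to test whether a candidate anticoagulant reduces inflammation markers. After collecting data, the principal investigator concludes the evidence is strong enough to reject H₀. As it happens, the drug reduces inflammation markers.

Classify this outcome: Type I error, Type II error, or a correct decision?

The conventional null hypothesis here is that the drug has no effect on inflammation markers.
The test rejected a false H₀ — the decision matches the true state.

No error (correct decision).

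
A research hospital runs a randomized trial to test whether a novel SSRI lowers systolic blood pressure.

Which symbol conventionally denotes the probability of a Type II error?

P(Type II error) = P(fail to reject H₀ | H₀ false) = β.

β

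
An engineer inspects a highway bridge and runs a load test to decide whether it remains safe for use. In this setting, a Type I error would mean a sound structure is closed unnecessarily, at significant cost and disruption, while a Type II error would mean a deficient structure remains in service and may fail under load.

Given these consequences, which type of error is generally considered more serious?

Type II error

The Type II consequence (a deficient structure remains in service and may fail under load) is more severe than the Type I consequence (a sound structure is closed unnecessarily, at significant cost and disruption).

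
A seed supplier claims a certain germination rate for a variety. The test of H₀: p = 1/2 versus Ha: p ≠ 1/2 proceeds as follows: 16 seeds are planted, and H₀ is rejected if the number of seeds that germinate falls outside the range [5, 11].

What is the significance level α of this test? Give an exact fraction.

2517/32768

Under H₀, S ~ Binomial(16, 1/2); α is the probability of landing in either tail, P(S ≤ 4) + P(S ≥ 12).
By symmetry, α = 2·P(S ≤ 4) = 2·(1 + 16 + 120 + 560 + 1820)/65536 = 5034/65536 = 2517/32768.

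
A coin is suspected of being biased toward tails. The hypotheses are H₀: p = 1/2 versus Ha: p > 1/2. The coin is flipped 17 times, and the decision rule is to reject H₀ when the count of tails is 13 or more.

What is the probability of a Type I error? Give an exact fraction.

Under H₀, X ~ Binomial(17, 1/2), and α = P(X ≥ 13).
That's C(17,13) + C(17,14) + C(17,15) + C(17,16) + C(17,17) over 2^17, i.e. (2380 + 680 + 136 + 17 + 1)/131072 = 3214/131072 = 1607/65536.

1607/65536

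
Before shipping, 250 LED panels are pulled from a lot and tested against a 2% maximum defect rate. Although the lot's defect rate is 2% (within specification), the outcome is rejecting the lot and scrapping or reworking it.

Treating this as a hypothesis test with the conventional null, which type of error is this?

Type I error

The null hypothesis here is that the lot's defect rate is 2% (within specification).
'Rejecting the lot and scrapping or reworking it' corresponds to rejecting H₀.
H₀ was rejected but H₀ is true — a Type I error (false positive).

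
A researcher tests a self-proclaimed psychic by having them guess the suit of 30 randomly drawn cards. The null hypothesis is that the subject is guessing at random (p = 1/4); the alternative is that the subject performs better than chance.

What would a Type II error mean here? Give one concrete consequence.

A Type II error is failing to reject H₀ when H₀ is false.
Here that means concluding there is no evidence of ability when actually the subject performs better than chance.

A Type II error would mean concluding that the subject is guessing at random (p = 1/4) (or at least failing to establish that the subject performs better than chance) when in fact the subject performs better than chance. Consequence: genuine ability (if it existed) would go unrecognized.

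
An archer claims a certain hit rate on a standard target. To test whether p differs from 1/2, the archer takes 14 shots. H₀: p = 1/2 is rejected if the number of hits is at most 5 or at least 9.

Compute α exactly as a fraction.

3473/8192

α = P(K ≤ 5 or K ≥ 9 | p = 1/2), K ~ Binomial(14, 1/2).
Each tail has probability (1 + 14 + 91 + 364 + 1001 + 2002)/16384; doubling gives α = 6946/16384 = 3473/8192.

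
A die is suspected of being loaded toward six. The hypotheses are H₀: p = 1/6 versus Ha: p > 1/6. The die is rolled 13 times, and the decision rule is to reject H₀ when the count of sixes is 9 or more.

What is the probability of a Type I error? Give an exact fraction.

The Type I error probability is α = P(S ≥ 9) computed under H₀, where S ~ Binomial(13, 1/6).
Summing C(13,j)(1/6)^j(5/6)^{13−j} for j = 9,…,13 gives 53849/1451188224.

53849/1451188224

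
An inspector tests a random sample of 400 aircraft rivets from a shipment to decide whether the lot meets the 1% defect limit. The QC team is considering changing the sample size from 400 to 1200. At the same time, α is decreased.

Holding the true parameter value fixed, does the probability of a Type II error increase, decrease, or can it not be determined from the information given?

The first change alone would make β decrease; the second alone would make β increase. Which effect dominates depends on the magnitudes, which are not given.

Cannot be determined from the information given.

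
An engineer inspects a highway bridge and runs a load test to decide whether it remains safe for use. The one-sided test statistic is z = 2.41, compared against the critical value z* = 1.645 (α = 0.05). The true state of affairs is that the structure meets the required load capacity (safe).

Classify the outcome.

The conventional null hypothesis is that the structure meets the required load capacity (safe).
Since z = 2.41 > z* = 1.645, H₀ is rejected.
H₀ is true (actually the structure meets the required load capacity (safe)).
Rejecting a true H₀ is a Type I error.

Type I error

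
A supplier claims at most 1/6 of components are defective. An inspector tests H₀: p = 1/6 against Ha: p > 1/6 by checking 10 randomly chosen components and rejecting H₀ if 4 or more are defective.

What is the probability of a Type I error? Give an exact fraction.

29279/419904

α = P(reject H₀ | H₀ true) = P(Y ≥ 4 | p = 1/6), Y ~ Binomial(10, 1/6).
Computing the lower-tail complement: 1 − 390625/419904 = 29279/419904.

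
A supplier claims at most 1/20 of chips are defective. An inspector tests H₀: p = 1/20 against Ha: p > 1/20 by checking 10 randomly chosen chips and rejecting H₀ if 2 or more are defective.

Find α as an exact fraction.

882056764409/10240000000000

Under H₀, K ~ Binomial(10, 1/20); the Type I error rate is P(K ≥ 2).
Computing the lower-tail complement: 1 − 9357943235591/10240000000000 = 882056764409/10240000000000.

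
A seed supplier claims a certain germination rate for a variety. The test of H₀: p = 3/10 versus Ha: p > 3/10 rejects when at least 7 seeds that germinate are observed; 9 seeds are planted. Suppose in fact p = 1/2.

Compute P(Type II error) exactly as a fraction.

233/256

A Type II error is failing to reject when Ha holds: with p = 1/2, β = P(Y ≤ 6).
Summing C(9,j)·(1/2)^j·(1/2)^{9-j} for j = 0..6 gives 233/256.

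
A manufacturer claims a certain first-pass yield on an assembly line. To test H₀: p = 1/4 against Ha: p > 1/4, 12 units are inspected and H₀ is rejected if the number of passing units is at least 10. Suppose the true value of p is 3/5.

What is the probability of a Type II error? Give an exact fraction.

44753744/48828125

A Type II error is failing to reject when Ha holds: with p = 3/5, β = P(S ≤ 9).
Equivalently, β = 1 − P(S ≥ 10) = 44753744/48828125.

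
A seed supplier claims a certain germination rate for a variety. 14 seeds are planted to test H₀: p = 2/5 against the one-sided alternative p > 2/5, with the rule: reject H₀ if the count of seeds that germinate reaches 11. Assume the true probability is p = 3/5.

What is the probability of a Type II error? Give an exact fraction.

5344795024/6103515625

A Type II error is failing to reject when Ha holds: with p = 3/5, β = P(X ≤ 10).
Adding the binomial probabilities P(X=0)+…+P(X=10) at p = 3/5 gives 5344795024/6103515625.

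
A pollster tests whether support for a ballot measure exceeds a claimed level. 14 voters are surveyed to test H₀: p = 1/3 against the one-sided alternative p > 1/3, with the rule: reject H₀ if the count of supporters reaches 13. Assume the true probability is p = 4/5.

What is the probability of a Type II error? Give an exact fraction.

β = P(fail to reject H₀ | Ha true) = P(Y ≤ 12 | p = 4/5), Y ~ Binomial(14, 4/5).
Adding the binomial probabilities P(Y=0)+…+P(Y=12) at p = 4/5 gives 4895556073/6103515625.

4895556073/6103515625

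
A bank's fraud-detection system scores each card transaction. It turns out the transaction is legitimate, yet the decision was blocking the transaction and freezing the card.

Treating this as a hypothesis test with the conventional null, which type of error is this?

Type I error

The null hypothesis here is that the transaction is legitimate.
'Blocking the transaction and freezing the card' corresponds to rejecting H₀.
H₀ was rejected but H₀ is true — a Type I error (false positive).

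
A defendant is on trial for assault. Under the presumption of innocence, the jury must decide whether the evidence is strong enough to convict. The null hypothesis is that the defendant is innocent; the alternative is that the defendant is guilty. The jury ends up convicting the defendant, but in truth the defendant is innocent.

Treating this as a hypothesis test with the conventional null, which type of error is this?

'Convicting the defendant' corresponds to rejecting H₀.
H₀ was rejected but H₀ is true — a Type I error (false positive).

Type I error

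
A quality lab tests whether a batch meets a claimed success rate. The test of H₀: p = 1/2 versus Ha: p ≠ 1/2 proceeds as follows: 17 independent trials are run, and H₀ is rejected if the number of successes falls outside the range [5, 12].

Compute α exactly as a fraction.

1607/32768

Under H₀, K ~ Binomial(17, 1/2); α is the probability of landing in either tail, P(K ≤ 4) + P(K ≥ 13).
By symmetry, α = 2·P(K ≤ 4) = 2·(1 + 17 + 136 + 680 + 2380)/131072 = 6428/131072 = 1607/32768.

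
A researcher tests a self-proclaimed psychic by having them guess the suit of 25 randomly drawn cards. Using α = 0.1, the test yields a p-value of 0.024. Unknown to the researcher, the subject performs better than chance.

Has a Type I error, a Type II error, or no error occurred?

No error — this is a correct decision.

The conventional null hypothesis is that the subject is guessing at random (p = 1/4).
Since p = 0.024 < α = 0.1, H₀ is rejected.
H₀ is false (actually the subject performs better than chance).
The decision matches the true state — no error.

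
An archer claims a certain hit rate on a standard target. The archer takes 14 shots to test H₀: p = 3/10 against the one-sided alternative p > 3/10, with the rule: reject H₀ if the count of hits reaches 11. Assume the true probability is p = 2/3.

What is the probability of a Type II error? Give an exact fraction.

A Type II error is failing to reject when Ha holds: with p = 2/3, β = P(K ≤ 10).
Summing C(14,j)·(2/3)^j·(1/3)^{14-j} for j = 0..10 gives 3533689/4782969.

3533689/4782969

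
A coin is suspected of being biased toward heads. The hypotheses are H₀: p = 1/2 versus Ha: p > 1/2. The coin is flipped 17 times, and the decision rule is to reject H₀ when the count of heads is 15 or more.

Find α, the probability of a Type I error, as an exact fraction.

77/65536

The Type I error probability is α = P(K ≥ 15) computed under H₀, where K ~ Binomial(17, 1/2).
That's C(17,15) + C(17,16) + C(17,17) over 2^17, i.e. (136 + 17 + 1)/131072 = 154/131072 = 77/65536.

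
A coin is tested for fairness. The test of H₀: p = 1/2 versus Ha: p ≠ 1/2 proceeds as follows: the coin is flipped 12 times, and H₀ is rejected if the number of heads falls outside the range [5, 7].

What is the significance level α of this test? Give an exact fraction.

Under H₀, K ~ Binomial(12, 1/2); α is the probability of landing in either tail, P(K ≤ 4) + P(K ≥ 8).
Each tail has probability (1 + 12 + 66 + 220 + 495)/4096; doubling gives α = 1588/4096 = 397/1024.

397/1024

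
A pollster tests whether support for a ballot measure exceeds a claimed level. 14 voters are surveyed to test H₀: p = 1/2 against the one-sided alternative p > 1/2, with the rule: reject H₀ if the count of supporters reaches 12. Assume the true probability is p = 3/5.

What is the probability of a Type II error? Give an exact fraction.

5860647088/6103515625

β = P(fail to reject H₀ | Ha true) = P(X ≤ 11 | p = 3/5), X ~ Binomial(14, 3/5).
Summing C(14,j)·(3/5)^j·(2/5)^{14-j} for j = 0..11 gives 5860647088/6103515625.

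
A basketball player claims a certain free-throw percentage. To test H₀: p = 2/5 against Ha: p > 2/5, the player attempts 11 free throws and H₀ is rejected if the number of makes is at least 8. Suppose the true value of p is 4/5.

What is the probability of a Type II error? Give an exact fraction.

β = P(fail to reject H₀ | Ha true) = P(S ≤ 7 | p = 4/5), S ~ Binomial(11, 4/5).
Adding the binomial probabilities P(S=0)+…+P(S=7) at p = 4/5 gives 12589/78125.

12589/78125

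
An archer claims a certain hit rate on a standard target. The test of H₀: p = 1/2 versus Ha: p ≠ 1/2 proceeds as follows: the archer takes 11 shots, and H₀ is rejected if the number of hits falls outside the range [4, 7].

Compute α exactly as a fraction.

Under H₀, S ~ Binomial(11, 1/2); α is the probability of landing in either tail, P(S ≤ 3) + P(S ≥ 8).
By symmetry, α = 2·P(S ≤ 3) = 2·(1 + 11 + 55 + 165)/2048 = 464/2048 = 29/128.

29/128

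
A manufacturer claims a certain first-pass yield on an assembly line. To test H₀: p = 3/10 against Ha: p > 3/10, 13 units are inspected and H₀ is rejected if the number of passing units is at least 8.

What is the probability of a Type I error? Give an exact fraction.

Under H₀, X ~ Binomial(13, 3/10), and α = P(X ≥ 8).
Adding the binomial terms for j = 8 through 13 with p = 3/10 yields 45557031771/2500000000000.

45557031771/2500000000000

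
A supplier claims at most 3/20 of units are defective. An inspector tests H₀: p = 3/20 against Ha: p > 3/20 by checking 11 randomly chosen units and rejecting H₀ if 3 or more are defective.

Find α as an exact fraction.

9059861222307/40960000000000

Under H₀, K ~ Binomial(11, 3/20); the Type I error rate is P(K ≥ 3).
α = 1 − P(K ≤ 2) = 1 − 31900138777693/40960000000000 = 9059861222307/40960000000000.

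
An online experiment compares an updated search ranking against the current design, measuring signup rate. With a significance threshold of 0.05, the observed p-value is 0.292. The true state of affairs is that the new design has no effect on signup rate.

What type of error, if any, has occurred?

No error — this is a correct decision.

The conventional null hypothesis is that the new design has no effect on signup rate.
Since p = 0.292 ≥ α = 0.05, H₀ is not rejected.
H₀ is true (actually the new design has no effect on signup rate).
The decision matches the true state — no error.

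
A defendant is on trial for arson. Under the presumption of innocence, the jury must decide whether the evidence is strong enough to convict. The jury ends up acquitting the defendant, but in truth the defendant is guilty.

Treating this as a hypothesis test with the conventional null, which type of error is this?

The null hypothesis here is that the defendant is innocent.
'Acquitting the defendant' corresponds to failing to reject H₀.
H₀ was not rejected but H₀ is false — a Type II error (false negative).

Type II error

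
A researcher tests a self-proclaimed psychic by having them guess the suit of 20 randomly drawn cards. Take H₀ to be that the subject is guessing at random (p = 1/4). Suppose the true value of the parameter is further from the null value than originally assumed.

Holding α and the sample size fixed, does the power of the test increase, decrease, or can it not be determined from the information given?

The further the true parameter sits from the null value, the more of the Ha sampling distribution falls in the rejection region.
Since power = 1 − β and β decreases, power increases.

It increases.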